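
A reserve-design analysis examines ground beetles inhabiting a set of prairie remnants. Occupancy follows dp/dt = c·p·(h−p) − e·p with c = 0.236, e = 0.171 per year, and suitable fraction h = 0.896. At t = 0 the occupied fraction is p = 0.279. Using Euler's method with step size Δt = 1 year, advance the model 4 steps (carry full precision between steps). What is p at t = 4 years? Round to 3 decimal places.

Update rule: p ← p + [c·p·(h−p) − e·p]·Δt with Δt = 1.
t = 1: p = 0.27900 + (-0.00708) = 0.27192
t = 2: p = 0.27192 + (-0.00645) = 0.26547
t = 3: p = 0.26547 + (-0.00589) = 0.25958
t = 4: p = 0.25958 + (-0.00540) = 0.25418

0.254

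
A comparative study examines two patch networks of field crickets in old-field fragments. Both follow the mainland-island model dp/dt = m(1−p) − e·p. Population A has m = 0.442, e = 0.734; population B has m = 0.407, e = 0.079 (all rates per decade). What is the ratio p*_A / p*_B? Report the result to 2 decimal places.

A: p*_A = m/(m+e) = 0.442/1.1760 = 0.3759.
B: p*_B = 0.407/0.4860 = 0.8374.
p*_A / p*_B = 0.3759/0.8374 = 0.4488.

0.45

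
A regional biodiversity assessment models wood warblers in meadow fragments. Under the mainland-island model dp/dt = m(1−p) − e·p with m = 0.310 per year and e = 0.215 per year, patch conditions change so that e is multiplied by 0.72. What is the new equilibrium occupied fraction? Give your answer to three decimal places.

Before: p* = 0.310/(0.310+0.215) = 0.5905.
After: m = 0.31, e = 0.1548; p* = 0.31/0.4648 = 0.6670.

0.667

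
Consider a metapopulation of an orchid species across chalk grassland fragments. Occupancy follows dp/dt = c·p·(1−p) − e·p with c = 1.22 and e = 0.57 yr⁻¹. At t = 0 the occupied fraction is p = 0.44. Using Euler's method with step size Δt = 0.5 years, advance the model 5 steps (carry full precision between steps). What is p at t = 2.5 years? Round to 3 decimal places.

0.516

Update rule: p ← p + [c·p·(1−p) − e·p]·Δt with Δt = 0.5.
t = 0.5: p = 0.44000 + (+0.02490) = 0.46490
t = 1: p = 0.46490 + (+0.01925) = 0.48416
t = 1.5: p = 0.48416 + (+0.01436) = 0.49852
t = 2: p = 0.49852 + (+0.01042) = 0.50894
t = 2.5: p = 0.50894 + (+0.00740) = 0.51634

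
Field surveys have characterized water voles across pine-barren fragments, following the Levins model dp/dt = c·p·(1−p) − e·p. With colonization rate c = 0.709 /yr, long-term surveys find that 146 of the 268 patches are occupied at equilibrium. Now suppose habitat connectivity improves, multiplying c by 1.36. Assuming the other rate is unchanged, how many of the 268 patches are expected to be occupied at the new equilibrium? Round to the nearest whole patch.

Observed p* = 146/268 = 0.54478.
Balance c(1−p*) = e gives e = 0.709×(1 − 0.54478) = 0.32275.
New p* = 1 − e/c = 1 − 0.32275/0.96424 = 0.66528.
Expected occupied = 268 × 0.66528 = 178.30 ≈ 178.

178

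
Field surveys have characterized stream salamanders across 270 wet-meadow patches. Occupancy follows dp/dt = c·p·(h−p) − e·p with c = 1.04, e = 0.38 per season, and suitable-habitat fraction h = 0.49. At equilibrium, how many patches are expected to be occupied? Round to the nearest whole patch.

p* = h − e/c = 0.49 − 0.3654 = 0.1246.
Expected occupied patches = N × p* = 270 × 0.1246 = 33.65 ≈ 34.

34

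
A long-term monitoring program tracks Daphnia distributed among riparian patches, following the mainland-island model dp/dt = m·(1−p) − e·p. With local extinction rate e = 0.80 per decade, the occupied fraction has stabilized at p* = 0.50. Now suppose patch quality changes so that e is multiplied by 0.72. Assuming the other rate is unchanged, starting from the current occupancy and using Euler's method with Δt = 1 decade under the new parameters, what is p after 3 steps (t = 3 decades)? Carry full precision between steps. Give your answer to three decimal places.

Balance m(1−p*) = e·p* gives m = e·p*/(1−p*) = 0.80×0.50000/0.50000 = 0.80000.
Starting from p₀ = 0.50000; update p ← p + (dp/dt)·Δt with the new parameters.
  1  |  dp/dt·Δt = +0.112000  |  p_1 = 0.612000
  2  |  dp/dt·Δt = -0.042112  |  p_2 = 0.569888
  3  |  dp/dt·Δt = +0.015834  |  p_3 = 0.585722

0.586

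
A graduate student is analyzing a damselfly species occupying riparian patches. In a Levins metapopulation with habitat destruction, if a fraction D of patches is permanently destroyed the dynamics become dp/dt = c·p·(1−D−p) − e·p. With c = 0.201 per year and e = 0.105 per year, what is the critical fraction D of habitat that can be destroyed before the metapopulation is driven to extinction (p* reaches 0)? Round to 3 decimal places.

The nontrivial equilibrium is p* = (1−D) − e/c; extinction occurs when this hits zero.
So D_crit = 1 − e/c = 1 − 0.105/0.201 = 1 − 0.5224 = 0.4776.
Note this equals the original equilibrium occupancy — the Levins extinction-debt result.

0.478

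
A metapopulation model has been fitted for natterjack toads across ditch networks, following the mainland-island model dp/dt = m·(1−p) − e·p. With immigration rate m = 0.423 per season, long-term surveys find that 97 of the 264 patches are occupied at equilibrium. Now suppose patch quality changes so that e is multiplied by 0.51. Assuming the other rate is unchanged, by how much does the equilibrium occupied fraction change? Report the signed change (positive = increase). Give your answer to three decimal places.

Observed p* = 97/264 = 0.36742.
Balance m(1−p*) = e·p* gives e = m(1−p*)/p* = 0.423×0.63258/0.36742 = 0.72827.
New p* = m/(m+e) = 0.42300/(0.42300+0.37142) = 0.53246.
Δp* = 0.53246 − 0.36742 = +0.16504.

0.165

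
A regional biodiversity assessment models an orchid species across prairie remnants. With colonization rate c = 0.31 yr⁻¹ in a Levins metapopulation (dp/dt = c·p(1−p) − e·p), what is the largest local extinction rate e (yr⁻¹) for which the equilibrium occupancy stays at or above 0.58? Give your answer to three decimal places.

0.130

1 − e/c ≥ 0.58 ⇒ e ≤ c(1 − 0.58) = 0.31 × 0.4200.
e_max = 0.1302.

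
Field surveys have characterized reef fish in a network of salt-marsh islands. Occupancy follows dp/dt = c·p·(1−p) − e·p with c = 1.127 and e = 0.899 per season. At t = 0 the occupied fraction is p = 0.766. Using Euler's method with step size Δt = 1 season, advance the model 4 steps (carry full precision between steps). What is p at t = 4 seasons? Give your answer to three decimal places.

Update rule: p ← p + [c·p·(1−p) − e·p]·Δt with Δt = 1.
  1  |  dp/dt·Δt = -0.486626  |  p_1 = 0.279374
  2  |  dp/dt·Δt = -0.024265  |  p_2 = 0.255109
  3  |  dp/dt·Δt = -0.015181  |  p_3 = 0.239928
  4  |  dp/dt·Δt = -0.010173  |  p_4 = 0.229755

0.230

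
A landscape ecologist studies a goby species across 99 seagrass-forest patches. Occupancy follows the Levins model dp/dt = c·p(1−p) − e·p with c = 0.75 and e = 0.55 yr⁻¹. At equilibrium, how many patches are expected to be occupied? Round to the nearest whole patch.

p* = 1 − e/c = 1 − 0.55/0.75 = 0.2667.
Expected occupied patches = N × p* = 99 × 0.2667 = 26.40 ≈ 26.

26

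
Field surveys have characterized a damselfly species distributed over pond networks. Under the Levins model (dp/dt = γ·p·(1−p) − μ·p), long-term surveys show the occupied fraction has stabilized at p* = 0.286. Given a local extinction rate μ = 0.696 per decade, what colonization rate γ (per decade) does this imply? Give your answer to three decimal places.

0.975

At equilibrium γ(1−p*) = μ, so γ = μ/(1−p*).
γ = 0.696/(1 − 0.286) = 0.696/0.7140 = 0.9748.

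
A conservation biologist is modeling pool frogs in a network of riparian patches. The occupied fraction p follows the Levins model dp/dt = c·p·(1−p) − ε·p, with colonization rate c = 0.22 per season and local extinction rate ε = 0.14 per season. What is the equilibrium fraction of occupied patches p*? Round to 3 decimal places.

At equilibrium, colonization balances extinction: c·p*·(1−p*) = ε·p*.
So p* = 1 − ε/c = 1 − 0.14/0.22 = 1 − 0.6364 = 0.3636.

0.364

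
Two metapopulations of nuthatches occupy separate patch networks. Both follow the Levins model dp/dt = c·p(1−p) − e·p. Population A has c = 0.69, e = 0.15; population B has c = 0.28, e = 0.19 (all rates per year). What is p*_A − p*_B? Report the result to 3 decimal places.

A: p*_A = 1 − 0.15/0.69 = 0.7826.
B: p*_B = 1 − 0.19/0.28 = 0.3214.
p*_A − p*_B = 0.7826 − 0.3214 = 0.4612.

0.461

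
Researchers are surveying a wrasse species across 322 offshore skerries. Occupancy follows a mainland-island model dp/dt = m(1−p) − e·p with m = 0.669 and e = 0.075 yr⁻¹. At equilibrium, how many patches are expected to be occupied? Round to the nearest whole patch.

p* = m/(m+e) = 0.669/0.7440 = 0.8992.
Expected occupied patches = N × p* = 322 × 0.8992 = 289.54 ≈ 290.

290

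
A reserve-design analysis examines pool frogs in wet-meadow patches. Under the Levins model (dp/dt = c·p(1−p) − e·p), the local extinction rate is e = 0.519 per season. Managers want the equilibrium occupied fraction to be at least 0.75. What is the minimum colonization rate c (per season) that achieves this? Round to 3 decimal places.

p* = 1 − e/c ≥ 0.75 requires e/c ≤ 0.2500, i.e. c ≥ e/0.2500.
c_min = 0.519/0.2500 = 2.0760.

2.076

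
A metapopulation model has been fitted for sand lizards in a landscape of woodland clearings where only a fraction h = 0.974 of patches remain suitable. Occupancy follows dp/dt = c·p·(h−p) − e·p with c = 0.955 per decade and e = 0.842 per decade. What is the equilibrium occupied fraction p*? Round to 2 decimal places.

0.09

Setting dp/dt = 0 and dividing by p* gives c·(h−p*) = e.
So p* = h − e/c = 0.974 − 0.842/0.955 = 0.974 − 0.8817 = 0.0923.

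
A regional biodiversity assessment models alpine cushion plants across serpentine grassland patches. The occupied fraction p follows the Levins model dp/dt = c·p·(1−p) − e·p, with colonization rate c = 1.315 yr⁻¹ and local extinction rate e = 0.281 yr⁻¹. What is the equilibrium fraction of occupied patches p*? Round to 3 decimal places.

Setting dp/dt = 0 and dividing through by p* gives c·(1−p*) = e.
So p* = 1 − e/c = 1 − 0.281/1.315 = 1 − 0.2137 = 0.7863.

0.786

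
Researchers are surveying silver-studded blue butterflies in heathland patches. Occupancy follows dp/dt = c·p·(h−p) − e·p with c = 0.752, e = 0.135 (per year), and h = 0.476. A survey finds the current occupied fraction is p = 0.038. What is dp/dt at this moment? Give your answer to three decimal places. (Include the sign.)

0.007

Colonization term: c·p·(h−p) = 0.752×0.038×0.4380 = 0.01252.
Extinction term: e·p = 0.00513.
dp/dt = 0.01252 − 0.00513 = 0.00739.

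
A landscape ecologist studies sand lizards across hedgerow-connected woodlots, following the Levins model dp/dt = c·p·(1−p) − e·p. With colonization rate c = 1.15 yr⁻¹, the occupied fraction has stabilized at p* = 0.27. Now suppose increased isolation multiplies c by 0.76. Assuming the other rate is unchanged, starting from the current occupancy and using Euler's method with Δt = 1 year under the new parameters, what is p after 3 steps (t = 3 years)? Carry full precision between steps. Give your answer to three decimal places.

0.160

Balance c(1−p*) = e gives e = 1.15×(1 − 0.27000) = 0.83950.
Starting from p₀ = 0.27000; update p ← p + (dp/dt)·Δt with the new parameters.
step 1: Δp = -0.05440, p = 0.21560
step 2: Δp = -0.03319, p = 0.18241
step 3: Δp = -0.02279, p = 0.15962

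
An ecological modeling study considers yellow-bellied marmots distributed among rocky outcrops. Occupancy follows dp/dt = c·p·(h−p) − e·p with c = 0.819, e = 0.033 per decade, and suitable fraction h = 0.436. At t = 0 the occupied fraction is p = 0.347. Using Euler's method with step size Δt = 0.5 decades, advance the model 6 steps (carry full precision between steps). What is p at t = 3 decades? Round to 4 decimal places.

0.3771

Update rule: p ← p + [c·p·(h−p) − e·p]·Δt with Δt = 0.5.
step 1: Δp = +0.00692, p = 0.35392
step 2: Δp = +0.00606, p = 0.35998
step 3: Δp = +0.00527, p = 0.36524
step 4: Δp = +0.00456, p = 0.36980
step 5: Δp = +0.00392, p = 0.37372
step 6: Δp = +0.00336, p = 0.37709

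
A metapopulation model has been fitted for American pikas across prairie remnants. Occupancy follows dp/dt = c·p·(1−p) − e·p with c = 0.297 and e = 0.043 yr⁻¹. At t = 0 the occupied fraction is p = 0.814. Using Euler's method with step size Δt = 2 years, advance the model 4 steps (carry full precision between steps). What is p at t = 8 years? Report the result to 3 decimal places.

Update rule: p ← p + [c·p·(1−p) − e·p]·Δt with Δt = 2.
step 1: Δp = +0.01993, p = 0.83393
step 2: Δp = +0.01055, p = 0.84448
step 3: Δp = +0.00539, p = 0.84986
step 4: Δp = +0.00270, p = 0.85257

0.853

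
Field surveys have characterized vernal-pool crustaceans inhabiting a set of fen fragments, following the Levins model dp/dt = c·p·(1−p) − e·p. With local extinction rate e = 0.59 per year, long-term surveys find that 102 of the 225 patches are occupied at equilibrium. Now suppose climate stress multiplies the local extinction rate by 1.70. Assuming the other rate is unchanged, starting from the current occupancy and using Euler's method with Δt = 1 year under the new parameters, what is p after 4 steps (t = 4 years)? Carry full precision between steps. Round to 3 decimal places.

Observed p* = 102/225 = 0.45333.
Balance c(1−p*) = e gives c = e/(1 − 0.45333) = 0.59/0.54667 = 1.07927.
Starting from p₀ = 0.45333; update p ← p + (dp/dt)·Δt with the new parameters.
  1  |  dp/dt·Δt = -0.187227  |  p_1 = 0.266107
  2  |  dp/dt·Δt = -0.056130  |  p_2 = 0.209976
  3  |  dp/dt·Δt = -0.031570  |  p_3 = 0.178406
  4  |  dp/dt·Δt = -0.020745  |  p_4 = 0.157661

0.158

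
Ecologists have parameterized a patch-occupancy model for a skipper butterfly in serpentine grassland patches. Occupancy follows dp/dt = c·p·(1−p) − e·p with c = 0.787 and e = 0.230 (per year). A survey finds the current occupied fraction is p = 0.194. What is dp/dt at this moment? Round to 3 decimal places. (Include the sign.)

0.078

Colonization term: c·p·(1−p) = 0.787×0.194×0.8060 = 0.12306.
Extinction term: e·p = 0.04462.
dp/dt = 0.12306 − 0.04462 = 0.07844.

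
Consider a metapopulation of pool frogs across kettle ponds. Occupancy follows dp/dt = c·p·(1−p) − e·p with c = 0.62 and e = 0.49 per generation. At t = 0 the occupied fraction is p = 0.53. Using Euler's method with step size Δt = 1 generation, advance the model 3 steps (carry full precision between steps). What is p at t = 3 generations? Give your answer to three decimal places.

0.332

Update rule: p ← p + [c·p·(1−p) − e·p]·Δt with Δt = 1.
step 1: Δp = -0.10526, p = 0.42474
step 2: Δp = -0.05664, p = 0.36811
step 3: Δp = -0.03616, p = 0.33195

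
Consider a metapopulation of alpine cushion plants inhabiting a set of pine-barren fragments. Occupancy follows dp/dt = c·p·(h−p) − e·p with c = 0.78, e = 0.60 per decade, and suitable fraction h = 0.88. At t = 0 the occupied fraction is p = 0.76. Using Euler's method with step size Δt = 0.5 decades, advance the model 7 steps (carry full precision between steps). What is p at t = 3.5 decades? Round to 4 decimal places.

Update rule: p ← p + [c·p·(h−p) − e·p]·Δt with Δt = 0.5.
  1  |  dp/dt·Δt = -0.192432  |  p_1 = 0.567568
  2  |  dp/dt·Δt = -0.101113  |  p_2 = 0.466455
  3  |  dp/dt·Δt = -0.064705  |  p_3 = 0.401749
  4  |  dp/dt·Δt = -0.045591  |  p_4 = 0.356158
  5  |  dp/dt·Δt = -0.034085  |  p_5 = 0.322073
  6  |  dp/dt·Δt = -0.026542  |  p_6 = 0.295532
  7  |  dp/dt·Δt = -0.021295  |  p_7 = 0.274236

0.2742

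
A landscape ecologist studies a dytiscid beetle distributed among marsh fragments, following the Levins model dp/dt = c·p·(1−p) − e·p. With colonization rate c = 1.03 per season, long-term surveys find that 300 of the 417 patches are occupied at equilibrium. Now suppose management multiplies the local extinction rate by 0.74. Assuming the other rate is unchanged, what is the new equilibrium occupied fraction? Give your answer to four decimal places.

Observed p* = 300/417 = 0.71942.
Balance c(1−p*) = e gives e = 1.03×(1 − 0.71942) = 0.28900.
New p* = 1 − e/c = 1 − 0.21386/1.03000 = 0.79237.

0.7924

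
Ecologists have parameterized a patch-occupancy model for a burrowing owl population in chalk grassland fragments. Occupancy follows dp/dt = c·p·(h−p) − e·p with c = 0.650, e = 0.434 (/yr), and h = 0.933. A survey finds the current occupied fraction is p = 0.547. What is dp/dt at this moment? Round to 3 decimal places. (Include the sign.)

-0.100

Colonization term: c·p·(h−p) = 0.650×0.547×0.3860 = 0.13724.
Extinction term: e·p = 0.23740.
dp/dt = 0.13724 − 0.23740 = -0.10016.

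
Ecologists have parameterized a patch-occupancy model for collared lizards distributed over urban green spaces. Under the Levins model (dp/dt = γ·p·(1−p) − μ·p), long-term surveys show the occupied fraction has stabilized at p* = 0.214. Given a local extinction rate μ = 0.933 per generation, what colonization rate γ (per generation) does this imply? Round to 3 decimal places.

1.187

At equilibrium γ(1−p*) = μ, so γ = μ/(1−p*).
γ = 0.933/(1 − 0.214) = 0.933/0.7860 = 1.1870.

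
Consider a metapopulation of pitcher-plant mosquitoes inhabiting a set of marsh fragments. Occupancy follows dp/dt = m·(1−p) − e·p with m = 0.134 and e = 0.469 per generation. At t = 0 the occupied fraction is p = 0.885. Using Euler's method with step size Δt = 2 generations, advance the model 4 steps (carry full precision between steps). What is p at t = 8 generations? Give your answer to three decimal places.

0.223

Update rule: p ← p + [m·(1−p) − e·p]·Δt with Δt = 2.
step 1: Δp = -0.79931, p = 0.08569
step 2: Δp = +0.16466, p = 0.25035
step 3: Δp = -0.03392, p = 0.21643
step 4: Δp = +0.00699, p = 0.22342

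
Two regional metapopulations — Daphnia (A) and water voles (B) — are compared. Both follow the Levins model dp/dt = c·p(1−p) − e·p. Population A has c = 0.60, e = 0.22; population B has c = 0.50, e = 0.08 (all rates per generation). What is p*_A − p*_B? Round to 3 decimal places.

A: p*_A = 1 − 0.22/0.60 = 0.6333.
B: p*_B = 1 − 0.08/0.50 = 0.8400.
p*_A − p*_B = 0.6333 − 0.8400 = -0.2067.

-0.207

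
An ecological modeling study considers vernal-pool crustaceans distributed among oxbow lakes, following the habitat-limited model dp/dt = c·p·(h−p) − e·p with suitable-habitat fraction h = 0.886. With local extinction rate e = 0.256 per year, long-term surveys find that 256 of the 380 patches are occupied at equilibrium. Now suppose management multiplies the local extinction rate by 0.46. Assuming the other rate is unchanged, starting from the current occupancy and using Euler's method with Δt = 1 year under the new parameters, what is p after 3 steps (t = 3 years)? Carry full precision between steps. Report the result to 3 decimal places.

0.788

Observed p* = 256/380 = 0.67368.
Balance c(h−p*) = e gives c = e/(0.886 − 0.67368) = 0.256/0.21232 = 1.20575.
Starting from p₀ = 0.67368; update p ← p + (dp/dt)·Δt with the new parameters.
step 1: Δp = +0.09313, p = 0.76681
step 2: Δp = +0.01990, p = 0.78671
step 3: Δp = +0.00154, p = 0.78825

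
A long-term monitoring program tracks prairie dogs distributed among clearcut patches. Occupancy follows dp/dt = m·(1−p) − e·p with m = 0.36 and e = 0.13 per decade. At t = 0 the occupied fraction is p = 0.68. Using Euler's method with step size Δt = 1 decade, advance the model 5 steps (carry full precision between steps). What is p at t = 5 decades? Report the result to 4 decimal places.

0.7328

Update rule: p ← p + [m·(1−p) − e·p]·Δt with Δt = 1.
  1  |  dp/dt·Δt = +0.026800  |  p_1 = 0.706800
  2  |  dp/dt·Δt = +0.013668  |  p_2 = 0.720468
  3  |  dp/dt·Δt = +0.006971  |  p_3 = 0.727439
  4  |  dp/dt·Δt = +0.003555  |  p_4 = 0.730994
  5  |  dp/dt·Δt = +0.001813  |  p_5 = 0.732807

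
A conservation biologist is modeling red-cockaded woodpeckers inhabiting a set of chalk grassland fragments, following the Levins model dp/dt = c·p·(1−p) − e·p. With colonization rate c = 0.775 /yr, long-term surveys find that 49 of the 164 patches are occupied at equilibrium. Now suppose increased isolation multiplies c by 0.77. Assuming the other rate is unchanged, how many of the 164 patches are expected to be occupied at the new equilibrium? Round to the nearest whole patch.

Observed p* = 49/164 = 0.29878.
Balance c(1−p*) = e gives e = 0.775×(1 − 0.29878) = 0.54345.
New p* = 1 − e/c = 1 − 0.54345/0.59675 = 0.08932.
Expected occupied = 164 × 0.08932 = 14.65 ≈ 15.

15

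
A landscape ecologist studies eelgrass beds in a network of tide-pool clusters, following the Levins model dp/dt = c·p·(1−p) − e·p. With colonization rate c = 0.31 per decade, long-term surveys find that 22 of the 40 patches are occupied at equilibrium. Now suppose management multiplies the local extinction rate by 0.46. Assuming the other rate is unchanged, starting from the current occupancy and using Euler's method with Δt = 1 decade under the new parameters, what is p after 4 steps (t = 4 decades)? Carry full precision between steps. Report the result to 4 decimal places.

Observed p* = 22/40 = 0.55000.
Balance c(1−p*) = e gives e = 0.31×(1 − 0.55000) = 0.13950.
Starting from p₀ = 0.55000; update p ← p + (dp/dt)·Δt with the new parameters.
step 1: Δp = +0.04143, p = 0.59143
step 2: Δp = +0.03696, p = 0.62839
step 3: Δp = +0.03207, p = 0.66045
step 4: Δp = +0.02714, p = 0.68759

0.6876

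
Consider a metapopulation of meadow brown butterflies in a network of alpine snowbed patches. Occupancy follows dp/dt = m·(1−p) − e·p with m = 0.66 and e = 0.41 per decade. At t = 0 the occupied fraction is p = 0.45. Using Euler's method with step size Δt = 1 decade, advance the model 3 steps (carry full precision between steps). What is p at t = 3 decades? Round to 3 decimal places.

0.617

Update rule: p ← p + [m·(1−p) − e·p]·Δt with Δt = 1.
p: 0.45000 → 0.62850  (Δp = +0.17850)
p: 0.62850 → 0.61601  (Δp = -0.01250)
p: 0.61601 → 0.61688  (Δp = +0.00087)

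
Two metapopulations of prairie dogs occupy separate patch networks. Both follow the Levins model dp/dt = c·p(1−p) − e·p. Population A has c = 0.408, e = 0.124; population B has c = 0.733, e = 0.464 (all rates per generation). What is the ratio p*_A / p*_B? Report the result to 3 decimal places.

A: p*_A = 1 − 0.124/0.408 = 0.6961.
B: p*_B = 1 − 0.464/0.733 = 0.3670.
p*_A / p*_B = 0.6961/0.3670 = 1.8967.

1.897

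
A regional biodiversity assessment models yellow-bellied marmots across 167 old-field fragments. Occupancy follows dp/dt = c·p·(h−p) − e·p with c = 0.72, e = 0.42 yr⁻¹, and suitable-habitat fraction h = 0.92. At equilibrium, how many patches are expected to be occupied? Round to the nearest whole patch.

56

p* = h − e/c = 0.92 − 0.5833 = 0.3367.
Expected occupied patches = N × p* = 167 × 0.3367 = 56.22 ≈ 56.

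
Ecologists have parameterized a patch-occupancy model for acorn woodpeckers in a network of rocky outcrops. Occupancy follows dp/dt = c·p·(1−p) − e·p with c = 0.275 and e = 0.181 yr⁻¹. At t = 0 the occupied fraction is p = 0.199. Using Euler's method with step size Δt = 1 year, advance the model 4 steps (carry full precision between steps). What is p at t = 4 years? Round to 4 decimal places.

Update rule: p ← p + [c·p·(1−p) − e·p]·Δt with Δt = 1.
step 1: Δp = +0.00782, p = 0.20682
step 2: Δp = +0.00768, p = 0.21449
step 3: Δp = +0.00751, p = 0.22200
step 4: Δp = +0.00731, p = 0.22932

0.2293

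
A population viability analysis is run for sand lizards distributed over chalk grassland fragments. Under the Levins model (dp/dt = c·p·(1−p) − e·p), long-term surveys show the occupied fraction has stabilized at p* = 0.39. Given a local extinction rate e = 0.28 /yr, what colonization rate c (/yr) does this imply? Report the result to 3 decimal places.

0.459

At equilibrium c(1−p*) = e, so c = e/(1−p*).
c = 0.28/(1 − 0.39) = 0.28/0.6100 = 0.4590.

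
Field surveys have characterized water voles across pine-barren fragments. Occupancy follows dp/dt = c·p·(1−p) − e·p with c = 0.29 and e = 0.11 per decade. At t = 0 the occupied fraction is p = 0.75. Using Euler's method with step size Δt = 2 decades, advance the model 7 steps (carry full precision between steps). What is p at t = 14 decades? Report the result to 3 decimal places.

0.625

Update rule: p ← p + [c·p·(1−p) − e·p]·Δt with Δt = 2.
t = 2: p = 0.75000 + (-0.05625) = 0.69375
t = 4: p = 0.69375 + (-0.02940) = 0.66435
t = 6: p = 0.66435 + (-0.01682) = 0.64753
t = 8: p = 0.64753 + (-0.01008) = 0.63745
t = 10: p = 0.63745 + (-0.00620) = 0.63125
t = 12: p = 0.63125 + (-0.00387) = 0.62739
t = 14: p = 0.62739 + (-0.00244) = 0.62495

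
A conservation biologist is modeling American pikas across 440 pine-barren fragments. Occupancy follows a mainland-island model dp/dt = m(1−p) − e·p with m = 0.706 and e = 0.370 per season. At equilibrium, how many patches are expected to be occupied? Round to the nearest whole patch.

289

p* = m/(m+e) = 0.706/1.0760 = 0.6561.
Expected occupied patches = N × p* = 440 × 0.6561 = 288.70 ≈ 289.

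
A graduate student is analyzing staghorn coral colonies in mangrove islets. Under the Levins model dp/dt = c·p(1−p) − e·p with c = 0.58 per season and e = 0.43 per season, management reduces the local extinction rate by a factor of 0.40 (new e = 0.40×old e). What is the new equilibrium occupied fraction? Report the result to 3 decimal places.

Before: p* = 1 − 0.43/0.58 = 0.2586.
After the change, c = 0.58, e = 0.172, so p* = 1 − 0.172/0.58 = 0.7034.

0.703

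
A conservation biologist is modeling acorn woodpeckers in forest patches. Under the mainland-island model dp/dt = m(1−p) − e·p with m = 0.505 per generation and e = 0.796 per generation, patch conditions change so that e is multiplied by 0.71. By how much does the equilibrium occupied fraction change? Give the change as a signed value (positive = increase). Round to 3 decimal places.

0.084

Before: p* = 0.505/(0.505+0.796) = 0.3882.
After: m = 0.505, e = 0.56516; p* = 0.505/1.0702 = 0.4719.
Δp* = 0.4719 − 0.3882 = +0.0837.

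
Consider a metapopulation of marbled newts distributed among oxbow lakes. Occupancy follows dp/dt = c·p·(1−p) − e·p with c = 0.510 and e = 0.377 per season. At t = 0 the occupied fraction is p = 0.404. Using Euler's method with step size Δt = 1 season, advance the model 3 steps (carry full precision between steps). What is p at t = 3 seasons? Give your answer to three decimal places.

Update rule: p ← p + [c·p·(1−p) − e·p]·Δt with Δt = 1.
t = 1: p = 0.40400 + (-0.02951) = 0.37449
t = 2: p = 0.37449 + (-0.02172) = 0.35277
t = 3: p = 0.35277 + (-0.01655) = 0.33622

0.336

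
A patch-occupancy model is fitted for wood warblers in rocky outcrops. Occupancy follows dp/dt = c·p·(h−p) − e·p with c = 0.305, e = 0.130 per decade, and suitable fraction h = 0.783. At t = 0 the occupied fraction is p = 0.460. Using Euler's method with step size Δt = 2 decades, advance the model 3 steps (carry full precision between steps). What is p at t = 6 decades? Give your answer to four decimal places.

0.3978

Update rule: p ← p + [c·p·(h−p) − e·p]·Δt with Δt = 2.
t = 2: p = 0.46000 + (-0.02897) = 0.43103
t = 4: p = 0.43103 + (-0.01953) = 0.41151
t = 6: p = 0.41151 + (-0.01374) = 0.39777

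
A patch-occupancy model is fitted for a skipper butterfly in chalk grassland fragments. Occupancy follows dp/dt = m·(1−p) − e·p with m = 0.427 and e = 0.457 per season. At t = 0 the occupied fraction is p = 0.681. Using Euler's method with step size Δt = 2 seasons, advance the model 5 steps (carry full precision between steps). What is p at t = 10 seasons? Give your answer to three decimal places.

Update rule: p ← p + [m·(1−p) − e·p]·Δt with Δt = 2.
  1  |  dp/dt·Δt = -0.350008  |  p_1 = 0.330992
  2  |  dp/dt·Δt = +0.268806  |  p_2 = 0.599798
  3  |  dp/dt·Δt = -0.206443  |  p_3 = 0.393355
  4  |  dp/dt·Δt = +0.158548  |  p_4 = 0.551903
  5  |  dp/dt·Δt = -0.121765  |  p_5 = 0.430138

0.430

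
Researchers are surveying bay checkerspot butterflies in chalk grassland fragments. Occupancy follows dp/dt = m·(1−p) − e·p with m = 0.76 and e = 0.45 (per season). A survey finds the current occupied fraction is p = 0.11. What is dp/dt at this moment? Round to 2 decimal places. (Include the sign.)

0.63

Colonization term: m·(1−p) = 0.76×0.8900 = 0.67640.
Extinction term: e·p = 0.04950.
dp/dt = 0.67640 − 0.04950 = 0.62690.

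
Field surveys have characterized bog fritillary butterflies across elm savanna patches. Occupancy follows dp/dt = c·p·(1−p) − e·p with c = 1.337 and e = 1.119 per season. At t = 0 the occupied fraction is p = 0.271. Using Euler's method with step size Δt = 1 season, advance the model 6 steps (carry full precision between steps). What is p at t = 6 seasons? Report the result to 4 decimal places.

Update rule: p ← p + [c·p·(1−p) − e·p]·Δt with Δt = 1.
  1  |  dp/dt·Δt = -0.039113  |  p_1 = 0.231887
  2  |  dp/dt·Δt = -0.021341  |  p_2 = 0.210546
  3  |  dp/dt·Δt = -0.013370  |  p_3 = 0.197176
  4  |  dp/dt·Δt = -0.008996  |  p_4 = 0.188180
  5  |  dp/dt·Δt = -0.006322  |  p_5 = 0.181858
  6  |  dp/dt·Δt = -0.004573  |  p_6 = 0.177285

0.1773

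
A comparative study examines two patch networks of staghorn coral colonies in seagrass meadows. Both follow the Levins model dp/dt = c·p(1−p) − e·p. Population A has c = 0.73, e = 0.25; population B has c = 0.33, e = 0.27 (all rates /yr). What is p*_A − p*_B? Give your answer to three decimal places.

0.476

A: p*_A = 1 − 0.25/0.73 = 0.6575.
B: p*_B = 1 − 0.27/0.33 = 0.1818.
p*_A − p*_B = 0.6575 − 0.1818 = 0.4757.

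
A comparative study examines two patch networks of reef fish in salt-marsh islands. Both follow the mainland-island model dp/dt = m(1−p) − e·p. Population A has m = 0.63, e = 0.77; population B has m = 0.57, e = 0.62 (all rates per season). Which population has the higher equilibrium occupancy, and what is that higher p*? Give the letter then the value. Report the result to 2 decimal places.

B, 0.48

A: p*_A = m/(m+e) = 0.63/1.4000 = 0.4500.
B: p*_B = 0.57/1.1900 = 0.4790.
B is higher at 0.4790.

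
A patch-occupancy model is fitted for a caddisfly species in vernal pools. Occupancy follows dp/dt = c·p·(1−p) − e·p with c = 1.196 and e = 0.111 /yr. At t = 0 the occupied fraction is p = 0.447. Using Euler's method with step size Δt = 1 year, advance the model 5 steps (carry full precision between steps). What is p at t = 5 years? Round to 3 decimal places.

0.907

Update rule: p ← p + [c·p·(1−p) − e·p]·Δt with Δt = 1.
p: 0.44700 → 0.69302  (Δp = +0.24602)
p: 0.69302 → 0.87054  (Δp = +0.17751)
p: 0.87054 → 0.90870  (Δp = +0.03816)
p: 0.90870 → 0.90706  (Δp = -0.00164)
p: 0.90706 → 0.90720  (Δp = +0.00014)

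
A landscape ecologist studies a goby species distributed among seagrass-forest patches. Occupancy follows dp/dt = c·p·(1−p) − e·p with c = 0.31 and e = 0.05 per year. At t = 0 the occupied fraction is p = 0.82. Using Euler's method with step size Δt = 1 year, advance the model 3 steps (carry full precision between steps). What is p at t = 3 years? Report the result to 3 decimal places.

0.831

Update rule: p ← p + [c·p·(1−p) − e·p]·Δt with Δt = 1.
p: 0.82000 → 0.82476  (Δp = +0.00476)
p: 0.82476 → 0.82832  (Δp = +0.00357)
p: 0.82832 → 0.83099  (Δp = +0.00267)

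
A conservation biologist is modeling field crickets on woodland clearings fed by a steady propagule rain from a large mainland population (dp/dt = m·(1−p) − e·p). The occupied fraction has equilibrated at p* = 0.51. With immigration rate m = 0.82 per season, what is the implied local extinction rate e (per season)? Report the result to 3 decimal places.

0.788

At equilibrium m(1−p*) = e·p*, so e = m(1−p*)/p*.
e = 0.82 × 0.4900 / 0.51 = 0.7878.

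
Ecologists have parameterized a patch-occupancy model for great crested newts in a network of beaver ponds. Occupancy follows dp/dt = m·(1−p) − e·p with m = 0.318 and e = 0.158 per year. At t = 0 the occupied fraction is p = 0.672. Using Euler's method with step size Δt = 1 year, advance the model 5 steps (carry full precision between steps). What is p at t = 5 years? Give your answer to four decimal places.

Update rule: p ← p + [m·(1−p) − e·p]·Δt with Δt = 1.
  1  |  dp/dt·Δt = -0.001872  |  p_1 = 0.670128
  2  |  dp/dt·Δt = -0.000981  |  p_2 = 0.669147
  3  |  dp/dt·Δt = -0.000514  |  p_3 = 0.668633
  4  |  dp/dt·Δt = -0.000269  |  p_4 = 0.668364
  5  |  dp/dt·Δt = -0.000141  |  p_5 = 0.668223

0.6682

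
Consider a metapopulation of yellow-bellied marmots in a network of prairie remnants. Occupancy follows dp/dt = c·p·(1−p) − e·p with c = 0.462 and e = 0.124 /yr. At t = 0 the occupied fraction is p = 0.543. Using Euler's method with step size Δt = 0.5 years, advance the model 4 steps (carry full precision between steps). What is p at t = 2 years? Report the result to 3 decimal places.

0.625

Update rule: p ← p + [c·p·(1−p) − e·p]·Δt with Δt = 0.5.
p: 0.54300 → 0.56666  (Δp = +0.02366)
p: 0.56666 → 0.58825  (Δp = +0.02159)
p: 0.58825 → 0.60773  (Δp = +0.01948)
p: 0.60773 → 0.62512  (Δp = +0.01739)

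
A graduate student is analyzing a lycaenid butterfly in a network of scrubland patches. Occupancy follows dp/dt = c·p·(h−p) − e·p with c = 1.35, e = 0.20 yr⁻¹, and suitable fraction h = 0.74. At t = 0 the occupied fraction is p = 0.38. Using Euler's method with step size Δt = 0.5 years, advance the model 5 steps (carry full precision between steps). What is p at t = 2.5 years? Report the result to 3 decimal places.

0.561

Update rule: p ← p + [c·p·(h−p) − e·p]·Δt with Δt = 0.5.
  1  |  dp/dt·Δt = +0.054340  |  p_1 = 0.434340
  2  |  dp/dt·Δt = +0.046179  |  p_2 = 0.480519
  3  |  dp/dt·Δt = +0.036111  |  p_3 = 0.516630
  4  |  dp/dt·Δt = +0.026232  |  p_4 = 0.542862
  5  |  dp/dt·Δt = +0.017952  |  p_5 = 0.560813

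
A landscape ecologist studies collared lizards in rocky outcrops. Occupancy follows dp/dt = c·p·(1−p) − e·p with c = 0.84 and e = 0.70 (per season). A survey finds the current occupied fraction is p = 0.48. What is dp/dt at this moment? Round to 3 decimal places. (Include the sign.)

Colonization term: c·p·(1−p) = 0.84×0.48×0.5200 = 0.20966.
Extinction term: e·p = 0.33600.
dp/dt = 0.20966 − 0.33600 = -0.12634.

-0.126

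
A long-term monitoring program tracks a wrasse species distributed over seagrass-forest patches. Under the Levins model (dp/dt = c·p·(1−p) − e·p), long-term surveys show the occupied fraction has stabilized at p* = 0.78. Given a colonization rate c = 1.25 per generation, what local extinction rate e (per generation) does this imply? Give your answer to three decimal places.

At equilibrium c(1−p*) = e.
e = 1.25 × (1 − 0.78) = 1.25 × 0.2200 = 0.2750.

0.275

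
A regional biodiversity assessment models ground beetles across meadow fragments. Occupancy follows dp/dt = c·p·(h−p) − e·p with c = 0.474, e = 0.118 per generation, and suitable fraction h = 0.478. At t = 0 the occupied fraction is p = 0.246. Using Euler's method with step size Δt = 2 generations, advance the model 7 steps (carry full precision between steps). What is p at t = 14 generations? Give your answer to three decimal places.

0.232

Update rule: p ← p + [c·p·(h−p) − e·p]·Δt with Δt = 2.
t = 2: p = 0.24600 + (-0.00395) = 0.24205
t = 4: p = 0.24205 + (-0.00298) = 0.23907
t = 6: p = 0.23907 + (-0.00227) = 0.23680
t = 8: p = 0.23680 + (-0.00174) = 0.23506
t = 10: p = 0.23506 + (-0.00134) = 0.23372
t = 12: p = 0.23372 + (-0.00103) = 0.23269
t = 14: p = 0.23269 + (-0.00080) = 0.23189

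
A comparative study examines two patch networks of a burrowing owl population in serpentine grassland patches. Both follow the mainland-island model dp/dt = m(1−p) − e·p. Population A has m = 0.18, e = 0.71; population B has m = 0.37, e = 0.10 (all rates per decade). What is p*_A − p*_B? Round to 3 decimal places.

-0.585

A: p*_A = m/(m+e) = 0.18/0.8900 = 0.2022.
B: p*_B = 0.37/0.4700 = 0.7872.
p*_A − p*_B = 0.2022 − 0.7872 = -0.5850.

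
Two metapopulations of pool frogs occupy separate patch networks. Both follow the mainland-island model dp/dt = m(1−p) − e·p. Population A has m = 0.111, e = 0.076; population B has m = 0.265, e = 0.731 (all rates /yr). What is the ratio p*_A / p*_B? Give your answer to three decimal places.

A: p*_A = m/(m+e) = 0.111/0.1870 = 0.5936.
B: p*_B = 0.265/0.9960 = 0.2661.
p*_A / p*_B = 0.5936/0.2661 = 2.2310.

2.231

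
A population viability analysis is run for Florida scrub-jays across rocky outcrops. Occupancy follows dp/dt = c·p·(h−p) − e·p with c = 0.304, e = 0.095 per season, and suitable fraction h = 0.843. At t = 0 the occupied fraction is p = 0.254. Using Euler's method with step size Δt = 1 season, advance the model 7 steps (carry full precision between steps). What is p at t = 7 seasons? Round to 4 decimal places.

0.3945

Update rule: p ← p + [c·p·(h−p) − e·p]·Δt with Δt = 1.
step 1: Δp = +0.02135, p = 0.27535
step 2: Δp = +0.02136, p = 0.29671
step 3: Δp = +0.02109, p = 0.31780
step 4: Δp = +0.02055, p = 0.33835
step 5: Δp = +0.01976, p = 0.35811
step 6: Δp = +0.01877, p = 0.37688
step 7: Δp = +0.01760, p = 0.39448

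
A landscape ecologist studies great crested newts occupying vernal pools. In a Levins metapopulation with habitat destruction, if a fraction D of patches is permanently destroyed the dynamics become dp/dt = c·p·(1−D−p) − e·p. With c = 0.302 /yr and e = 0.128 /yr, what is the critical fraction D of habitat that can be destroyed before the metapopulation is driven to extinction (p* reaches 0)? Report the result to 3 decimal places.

The nontrivial equilibrium is p* = (1−D) − e/c; extinction occurs when this hits zero.
So D_crit = 1 − e/c = 1 − 0.128/0.302 = 1 − 0.4238 = 0.5762.
Note this equals the original equilibrium occupancy — the Levins extinction-debt result.

0.576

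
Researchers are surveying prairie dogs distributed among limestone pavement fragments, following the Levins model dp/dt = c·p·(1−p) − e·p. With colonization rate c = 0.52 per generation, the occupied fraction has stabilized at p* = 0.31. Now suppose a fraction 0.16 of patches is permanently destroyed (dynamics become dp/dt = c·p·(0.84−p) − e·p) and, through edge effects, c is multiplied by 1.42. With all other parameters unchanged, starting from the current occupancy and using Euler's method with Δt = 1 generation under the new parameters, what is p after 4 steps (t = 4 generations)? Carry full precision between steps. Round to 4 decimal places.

Balance c(1−p*) = e gives e = 0.52×(1 − 0.31000) = 0.35880.
Starting from p₀ = 0.31000; update p ← p + (dp/dt)·Δt with the new parameters.
  1  |  dp/dt·Δt = +0.010091  |  p_1 = 0.320091
  2  |  dp/dt·Δt = +0.008035  |  p_2 = 0.328126
  3  |  dp/dt·Δt = +0.006290  |  p_3 = 0.334415
  4  |  dp/dt·Δt = +0.004857  |  p_4 = 0.339272

0.3393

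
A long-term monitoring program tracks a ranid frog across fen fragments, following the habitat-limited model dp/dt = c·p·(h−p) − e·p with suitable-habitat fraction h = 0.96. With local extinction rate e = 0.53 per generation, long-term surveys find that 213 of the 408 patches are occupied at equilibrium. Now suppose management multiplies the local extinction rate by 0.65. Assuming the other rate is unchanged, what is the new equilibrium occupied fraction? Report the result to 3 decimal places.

0.675

Observed p* = 213/408 = 0.52206.
Balance c(h−p*) = e gives c = e/(0.96 − 0.52206) = 0.53/0.43794 = 1.21021.
New p* = 0.96 − e/c = 0.96 − 0.34450/1.21021 = 0.67534.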